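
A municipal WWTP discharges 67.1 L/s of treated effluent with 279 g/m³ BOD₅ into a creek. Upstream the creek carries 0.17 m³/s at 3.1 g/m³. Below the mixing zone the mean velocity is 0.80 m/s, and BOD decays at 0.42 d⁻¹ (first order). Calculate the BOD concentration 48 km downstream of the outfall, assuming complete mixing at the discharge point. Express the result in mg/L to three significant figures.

60.6 mg/L

67.1 L/s = 0.0671 m³/s.
After complete mixing, C₀ = (0.0671·279 + 0.17·3.1) / 0.2371 = 81.18 mg/L.
Travel time t = 4.8e+04 m / 0.80 m/s = 6e+04 s = 0.6944 d.
C = 81.18·exp(−0.42·0.6944) = 81.18·0.747 = 60.64 mg/L.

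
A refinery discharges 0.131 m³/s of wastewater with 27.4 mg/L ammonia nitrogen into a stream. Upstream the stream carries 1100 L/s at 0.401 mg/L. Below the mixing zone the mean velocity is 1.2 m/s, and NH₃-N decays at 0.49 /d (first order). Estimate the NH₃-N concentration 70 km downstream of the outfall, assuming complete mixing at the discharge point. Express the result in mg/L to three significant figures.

2.35 mg/L

1100 L/s = 1.1 m³/s.
After complete mixing, C₀ = (0.131·27.4 + 1.1·0.401) / 1.231 = 3.274 mg/L.
Travel time t = 7e+04 m / 1.2 m/s = 5.833e+04 s = 0.6752 d.
C = 3.274·exp(−0.49·0.6752) = 3.274·0.7183 = 2.352 mg/L.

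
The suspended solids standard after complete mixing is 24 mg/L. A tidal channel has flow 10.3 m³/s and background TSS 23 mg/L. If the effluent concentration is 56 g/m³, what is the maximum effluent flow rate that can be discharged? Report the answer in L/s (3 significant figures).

322 L/s

Mass balance at complete mixing: C_std·(Q_w + Q_r) = Q_w·C_e + Q_r·C_b.
Rearranging, Q_w = Q_r·(C_std − C_b)/(C_e − C_std) = 10.3·(24 − 23) / (56 − 24) = 0.3219 m³/s.
= 321.9 L/s.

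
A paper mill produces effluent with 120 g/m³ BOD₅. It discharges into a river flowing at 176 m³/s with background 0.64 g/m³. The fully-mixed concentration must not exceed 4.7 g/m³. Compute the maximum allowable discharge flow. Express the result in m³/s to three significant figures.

Mass balance at complete mixing: C_std·(Q_w + Q_r) = Q_w·C_e + Q_r·C_b.
Rearranging, Q_w = Q_r·(C_std − C_b)/(C_e − C_std) = 176·(4.7 − 0.64) / (120 − 4.7) = 6.197 m³/s.

6.20 m³/s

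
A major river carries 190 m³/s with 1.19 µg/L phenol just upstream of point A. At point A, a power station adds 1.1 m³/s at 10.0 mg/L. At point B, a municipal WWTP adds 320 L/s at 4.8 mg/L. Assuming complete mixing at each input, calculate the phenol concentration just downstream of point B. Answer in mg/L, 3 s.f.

1.19 µg/L = 0.00119 mg/L.
After input A: C = (190·0.00119 + 1.1·10) / 191.1 = 0.05874 mg/L.
320 L/s = 0.32 m³/s.
After input B: C = (191.1·0.05874 + 0.32·4.8) / 191.4 = 0.06667 mg/L.

0.0667 mg/L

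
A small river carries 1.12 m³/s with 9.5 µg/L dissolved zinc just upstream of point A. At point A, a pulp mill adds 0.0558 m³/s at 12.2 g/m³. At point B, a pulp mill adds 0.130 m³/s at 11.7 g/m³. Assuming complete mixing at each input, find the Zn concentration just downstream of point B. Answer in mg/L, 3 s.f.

9.5 µg/L = 0.0095 mg/L.
After input A: C = (1.12·0.0095 + 0.0558·12.2) / 1.176 = 0.588 mg/L.
After input B: C = (1.176·0.588 + 0.13·11.7) / 1.306 = 1.694 mg/L.

1.69 mg/L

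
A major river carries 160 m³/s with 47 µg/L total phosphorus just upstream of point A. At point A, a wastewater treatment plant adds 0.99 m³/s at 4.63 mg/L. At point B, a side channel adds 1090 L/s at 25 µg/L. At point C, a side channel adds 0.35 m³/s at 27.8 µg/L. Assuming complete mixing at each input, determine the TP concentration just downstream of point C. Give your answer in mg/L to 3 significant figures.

0.0747 mg/L

47 µg/L = 0.047 mg/L.
After input A: C = (160·0.047 + 0.99·4.63) / 161 = 0.07518 mg/L.
1090 L/s = 1.09 m³/s.
25 µg/L = 0.025 mg/L.
After input B: C = (161·0.07518 + 1.09·0.025) / 162.1 = 0.07485 mg/L.
27.8 µg/L = 0.0278 mg/L.
After input C: C = (162.1·0.07485 + 0.35·0.0278) / 162.4 = 0.07474 mg/L.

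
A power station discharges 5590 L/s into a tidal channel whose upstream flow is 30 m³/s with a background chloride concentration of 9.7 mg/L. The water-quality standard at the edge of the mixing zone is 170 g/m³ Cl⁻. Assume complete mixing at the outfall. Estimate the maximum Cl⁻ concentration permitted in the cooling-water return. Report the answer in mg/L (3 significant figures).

5590 L/s = 5.59 m³/s.
Mass balance: 170·35.59 = 5.59·Cₑ + 30·9.7.
Cₑ = (6050 − 291) / 5.59 = 1030 mg/L.

1030 mg/L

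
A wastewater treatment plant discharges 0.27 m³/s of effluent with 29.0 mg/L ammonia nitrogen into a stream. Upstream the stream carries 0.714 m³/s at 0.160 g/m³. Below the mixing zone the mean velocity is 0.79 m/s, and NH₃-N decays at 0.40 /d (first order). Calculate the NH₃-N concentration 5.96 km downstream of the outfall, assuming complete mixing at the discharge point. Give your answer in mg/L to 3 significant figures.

After complete mixing, C₀ = (0.27·29 + 0.714·0.16) / 0.984 = 8.073 mg/L.
Travel time t = 5960 m / 0.79 m/s = 7544 s = 0.08732 d.
C = 8.073·exp(−0.40·0.08732) = 8.073·0.9657 = 7.796 mg/L.

7.80 mg/L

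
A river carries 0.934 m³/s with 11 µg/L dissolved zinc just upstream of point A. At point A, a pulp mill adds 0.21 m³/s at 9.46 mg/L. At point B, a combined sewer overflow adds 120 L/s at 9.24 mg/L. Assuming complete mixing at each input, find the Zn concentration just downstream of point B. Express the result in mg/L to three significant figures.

11 µg/L = 0.011 mg/L.
After input A: C = (0.934·0.011 + 0.21·9.46) / 1.144 = 1.746 mg/L.
120 L/s = 0.12 m³/s.
After input B: C = (1.144·1.746 + 0.12·9.24) / 1.264 = 2.457 mg/L.

2.46 mg/L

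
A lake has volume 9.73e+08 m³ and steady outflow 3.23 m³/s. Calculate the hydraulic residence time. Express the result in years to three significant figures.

Q = 3.23 m³/s × 3.156e+07 s/yr = 1.019e+08 m³/yr.
Hydraulic residence time τ = V/Q = 9.73e+08/1.019e+08 = 9.546 yr.

9.55 yr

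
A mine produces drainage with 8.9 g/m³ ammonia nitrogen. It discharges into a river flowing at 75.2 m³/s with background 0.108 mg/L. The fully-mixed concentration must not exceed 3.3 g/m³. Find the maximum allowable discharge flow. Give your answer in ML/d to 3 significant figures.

Mass balance at complete mixing: C_std·(Q_w + Q_r) = Q_w·C_e + Q_r·C_b.
Rearranging, Q_w = Q_r·(C_std − C_b)/(C_e − C_std) = 75.2·(3.3 − 0.108) / (8.9 − 3.3) = 42.86 m³/s.
= 3703 ML/d.

3700 ML/d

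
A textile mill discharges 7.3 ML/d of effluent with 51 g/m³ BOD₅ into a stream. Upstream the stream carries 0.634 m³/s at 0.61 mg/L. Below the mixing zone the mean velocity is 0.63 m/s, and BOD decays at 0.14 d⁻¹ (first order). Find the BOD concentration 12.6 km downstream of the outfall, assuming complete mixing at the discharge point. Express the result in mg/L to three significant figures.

7.3 ML/d = 0.08449 m³/s.
After complete mixing, C₀ = (0.08449·51 + 0.634·0.61) / 0.7185 = 6.536 mg/L.
Travel time t = 1.26e+04 m / 0.63 m/s = 2e+04 s = 0.2315 d.
C = 6.536·exp(−0.14·0.2315) = 6.536·0.9681 = 6.327 mg/L.

6.33 mg/L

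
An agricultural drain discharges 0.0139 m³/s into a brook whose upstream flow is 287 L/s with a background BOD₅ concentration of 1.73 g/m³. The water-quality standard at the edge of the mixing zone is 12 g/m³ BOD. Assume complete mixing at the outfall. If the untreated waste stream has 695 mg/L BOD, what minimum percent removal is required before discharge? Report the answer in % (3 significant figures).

287 L/s = 0.287 m³/s.
Mass balance: 12·0.3009 = 0.0139·Cₑ + 0.287·1.73.
Cₑ = (3.611 − 0.4965) / 0.0139 = 224 mg/L.
Required removal = 1 − 224/695 = 67.76 %.

67.8 %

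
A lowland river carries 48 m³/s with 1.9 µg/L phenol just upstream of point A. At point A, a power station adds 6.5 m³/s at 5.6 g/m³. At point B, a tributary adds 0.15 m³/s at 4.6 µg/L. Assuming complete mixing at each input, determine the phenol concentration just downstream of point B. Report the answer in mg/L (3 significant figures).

0.668 mg/L

1.9 µg/L = 0.0019 mg/L.
After input A: C = (48·0.0019 + 6.5·5.6) / 54.5 = 0.6696 mg/L.
4.6 µg/L = 0.0046 mg/L.
After input B: C = (54.5·0.6696 + 0.15·0.0046) / 54.65 = 0.6677 mg/L.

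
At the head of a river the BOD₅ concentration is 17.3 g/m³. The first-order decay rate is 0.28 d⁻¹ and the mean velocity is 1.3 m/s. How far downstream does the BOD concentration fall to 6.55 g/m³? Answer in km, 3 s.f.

390 km

From C = C₀·e^(−kt), t = ln(C₀/C)/k = ln(17.3/6.55)/0.28 = 0.9712/0.28 = 3.469 d.
Distance = v·t = 1.3 m/s × 2.997e+05 s = 3.896e+05 m = 389.6 km.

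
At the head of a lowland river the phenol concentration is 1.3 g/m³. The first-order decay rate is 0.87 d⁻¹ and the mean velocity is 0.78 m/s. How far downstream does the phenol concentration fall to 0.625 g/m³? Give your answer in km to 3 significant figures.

From C = C₀·e^(−kt), t = ln(C₀/C)/k = ln(1.3/0.625)/0.87 = 0.7324/0.87 = 0.8418 d.
Distance = v·t = 0.78 m/s × 7.273e+04 s = 5.673e+04 m = 56.73 km.

56.7 km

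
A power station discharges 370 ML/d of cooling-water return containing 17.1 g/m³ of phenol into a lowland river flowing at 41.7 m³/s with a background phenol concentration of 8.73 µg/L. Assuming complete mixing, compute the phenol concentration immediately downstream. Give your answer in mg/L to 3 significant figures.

370 ML/d = 4.282 m³/s.
8.73 µg/L = 0.00873 mg/L.
By mass balance at complete mixing, C = (4.282·17.1 + 41.7·0.00873) / (4.282 + 41.7) = 73.59/45.98 = 1.6 mg/L.

1.60 mg/L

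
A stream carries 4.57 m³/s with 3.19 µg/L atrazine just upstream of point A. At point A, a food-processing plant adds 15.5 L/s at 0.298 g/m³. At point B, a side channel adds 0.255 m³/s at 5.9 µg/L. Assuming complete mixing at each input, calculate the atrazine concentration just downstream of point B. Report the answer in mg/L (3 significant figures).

3.19 µg/L = 0.00319 mg/L.
15.5 L/s = 0.0155 m³/s.
After input A: C = (4.57·0.00319 + 0.0155·0.298) / 4.586 = 0.004187 mg/L.
5.9 µg/L = 0.0059 mg/L.
After input B: C = (4.586·0.004187 + 0.255·0.0059) / 4.841 = 0.004277 mg/L.

0.00428 mg/L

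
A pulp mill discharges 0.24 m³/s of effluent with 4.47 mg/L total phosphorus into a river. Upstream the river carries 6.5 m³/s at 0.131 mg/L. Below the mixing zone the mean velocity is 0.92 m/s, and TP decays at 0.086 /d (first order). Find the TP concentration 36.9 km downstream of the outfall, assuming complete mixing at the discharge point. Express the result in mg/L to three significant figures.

After complete mixing, C₀ = (0.24·4.47 + 6.5·0.131) / 6.74 = 0.2855 mg/L.
Travel time t = 3.69e+04 m / 0.92 m/s = 4.011e+04 s = 0.4642 d.
C = 0.2855·exp(−0.086·0.4642) = 0.2855·0.9609 = 0.2743 mg/L.

0.274 mg/L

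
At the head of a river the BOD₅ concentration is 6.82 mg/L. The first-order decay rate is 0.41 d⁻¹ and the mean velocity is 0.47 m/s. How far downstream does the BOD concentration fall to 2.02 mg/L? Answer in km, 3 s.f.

121 km

From C = C₀·e^(−kt), t = ln(C₀/C)/k = ln(6.82/2.02)/0.41 = 1.217/0.41 = 2.968 d.
Distance = v·t = 0.47 m/s × 2.564e+05 s = 1.205e+05 m = 120.5 km.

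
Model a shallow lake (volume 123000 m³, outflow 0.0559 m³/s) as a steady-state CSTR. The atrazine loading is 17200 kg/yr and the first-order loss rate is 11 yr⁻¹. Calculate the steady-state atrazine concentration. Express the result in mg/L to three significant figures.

Outflow Q = 0.0559 m³/s × 3.156e+07 s/yr = 1.764e+06 m³/yr.
Steady-state CSTR mass balance: W = Q·C + k·V·C, so C = W/(Q + kV).
Q + kV = 1.764e+06 + 11·123000 = 3.117e+06 m³/yr.
C = 17200/3.117e+06 = 0.005518 kg/m³ = 5.518 mg/L.

5.52 mg/L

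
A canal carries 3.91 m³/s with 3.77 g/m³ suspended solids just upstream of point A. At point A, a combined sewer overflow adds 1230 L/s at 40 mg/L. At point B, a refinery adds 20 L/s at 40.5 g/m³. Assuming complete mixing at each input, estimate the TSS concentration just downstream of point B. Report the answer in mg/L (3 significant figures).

12.5 mg/L

1230 L/s = 1.23 m³/s.
After input A: C = (3.91·3.77 + 1.23·40) / 5.14 = 12.44 mg/L.
20 L/s = 0.02 m³/s.
After input B: C = (5.14·12.44 + 0.02·40.5) / 5.16 = 12.55 mg/L.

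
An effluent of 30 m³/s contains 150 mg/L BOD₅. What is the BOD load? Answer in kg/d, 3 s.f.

389000 kg/d

Mass flux = Q·C = 30 m³/s × 150 g/m³ = 4500 g/s.
= 4500 g/s × 86.4 = 3.888e+05 kg/d.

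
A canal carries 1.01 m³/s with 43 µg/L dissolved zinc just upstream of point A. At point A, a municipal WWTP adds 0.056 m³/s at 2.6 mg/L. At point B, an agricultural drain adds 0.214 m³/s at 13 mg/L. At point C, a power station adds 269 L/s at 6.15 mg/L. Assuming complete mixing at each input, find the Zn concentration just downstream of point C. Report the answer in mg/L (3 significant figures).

2.99 mg/L

43 µg/L = 0.043 mg/L.
After input A: C = (1.01·0.043 + 0.056·2.6) / 1.066 = 0.1773 mg/L.
After input B: C = (1.066·0.1773 + 0.214·13) / 1.28 = 2.321 mg/L.
269 L/s = 0.269 m³/s.
After input C: C = (1.28·2.321 + 0.269·6.15) / 1.549 = 2.986 mg/L.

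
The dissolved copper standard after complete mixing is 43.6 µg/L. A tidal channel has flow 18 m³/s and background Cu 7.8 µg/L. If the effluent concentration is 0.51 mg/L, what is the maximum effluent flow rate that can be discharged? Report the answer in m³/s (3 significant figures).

1.38 m³/s

7.8 µg/L = 0.0078 mg/L.
43.6 µg/L = 0.0436 mg/L.
Mass balance at complete mixing: C_std·(Q_w + Q_r) = Q_w·C_e + Q_r·C_b.
Rearranging, Q_w = Q_r·(C_std − C_b)/(C_e − C_std) = 18·(0.0436 − 0.0078) / (0.51 − 0.0436) = 1.382 m³/s.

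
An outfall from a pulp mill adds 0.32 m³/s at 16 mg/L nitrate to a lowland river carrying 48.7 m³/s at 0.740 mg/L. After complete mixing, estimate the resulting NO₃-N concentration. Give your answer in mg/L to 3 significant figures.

0.840 mg/L

Conservation of mass across the mixing zone: C = (0.32·16 + 48.7·0.74) / (0.32 + 48.7) = 41.16/49.02 = 0.8396 mg/L.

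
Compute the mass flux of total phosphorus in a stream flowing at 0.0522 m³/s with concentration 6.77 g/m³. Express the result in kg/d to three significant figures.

Mass flux = Q·C = 0.0522 m³/s × 6.77 g/m³ = 0.3534 g/s.
= 0.3534 g/s × 86.4 = 30.53 kg/d.

30.5 kg/d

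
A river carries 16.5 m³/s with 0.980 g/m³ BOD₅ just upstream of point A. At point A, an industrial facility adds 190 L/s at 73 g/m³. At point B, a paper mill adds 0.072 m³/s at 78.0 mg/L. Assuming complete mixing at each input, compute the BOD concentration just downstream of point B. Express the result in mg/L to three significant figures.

190 L/s = 0.19 m³/s.
After input A: C = (16.5·0.98 + 0.19·73) / 16.69 = 1.8 mg/L.
After input B: C = (16.69·1.8 + 0.072·78) / 16.76 = 2.127 mg/L.

2.13 mg/L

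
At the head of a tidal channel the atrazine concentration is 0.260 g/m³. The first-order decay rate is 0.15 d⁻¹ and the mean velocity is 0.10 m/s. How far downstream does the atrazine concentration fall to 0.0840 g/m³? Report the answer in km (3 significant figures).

From C = C₀·e^(−kt), t = ln(C₀/C)/k = ln(0.260/0.0840)/0.15 = 1.13/0.15 = 7.532 d.
Distance = v·t = 0.10 m/s × 6.508e+05 s = 6.508e+04 m = 65.08 km.

65.1 km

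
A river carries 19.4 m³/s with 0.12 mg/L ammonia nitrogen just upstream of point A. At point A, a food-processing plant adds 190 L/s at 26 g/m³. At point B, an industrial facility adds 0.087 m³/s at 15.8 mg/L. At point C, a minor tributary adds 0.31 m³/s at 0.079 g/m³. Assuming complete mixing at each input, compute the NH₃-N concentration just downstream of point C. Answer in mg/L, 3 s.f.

190 L/s = 0.19 m³/s.
After input A: C = (19.4·0.12 + 0.19·26) / 19.59 = 0.371 mg/L.
After input B: C = (19.59·0.371 + 0.087·15.8) / 19.68 = 0.4392 mg/L.
After input C: C = (19.68·0.4392 + 0.31·0.079) / 19.99 = 0.4336 mg/L.

0.434 mg/L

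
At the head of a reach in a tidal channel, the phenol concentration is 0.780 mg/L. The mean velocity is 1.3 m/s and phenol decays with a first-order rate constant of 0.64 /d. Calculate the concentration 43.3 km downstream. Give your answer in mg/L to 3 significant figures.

0.609 mg/L

Travel time t = 43.3 km / 1.3 m/s = 4.33e+04/1.3 = 3.331e+04 s = 0.3855 d.
First-order decay: C = 0.780·exp(−0.64·0.3855) = 0.780·0.7814 = 0.6095 mg/L.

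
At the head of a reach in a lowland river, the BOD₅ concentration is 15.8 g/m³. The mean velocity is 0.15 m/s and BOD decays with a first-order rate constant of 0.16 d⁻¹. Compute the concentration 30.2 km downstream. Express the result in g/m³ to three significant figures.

Travel time t = 30.2 km / 0.15 m/s = 3.02e+04/0.15 = 2.013e+05 s = 2.33 d.
First-order decay: C = 15.8·exp(−0.16·2.33) = 15.8·0.6888 = 10.88 g/m³.

10.9 g/m³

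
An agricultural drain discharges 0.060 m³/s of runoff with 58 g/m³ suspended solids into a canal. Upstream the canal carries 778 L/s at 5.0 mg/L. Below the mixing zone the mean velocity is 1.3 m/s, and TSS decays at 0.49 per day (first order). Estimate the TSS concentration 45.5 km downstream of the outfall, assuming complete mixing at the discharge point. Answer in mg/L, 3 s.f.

778 L/s = 0.778 m³/s.
After complete mixing, C₀ = (0.06·58 + 0.778·5) / 0.838 = 8.795 mg/L.
Travel time t = 4.55e+04 m / 1.3 m/s = 3.5e+04 s = 0.4051 d.
C = 8.795·exp(−0.49·0.4051) = 8.795·0.82 = 7.211 mg/L.

7.21 mg/L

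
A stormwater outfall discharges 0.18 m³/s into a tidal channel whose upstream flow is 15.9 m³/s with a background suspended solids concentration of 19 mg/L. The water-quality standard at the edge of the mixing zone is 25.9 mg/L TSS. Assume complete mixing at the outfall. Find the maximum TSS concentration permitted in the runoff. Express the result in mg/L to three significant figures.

635 mg/L

Mass balance: 25.9·16.08 = 0.18·Cₑ + 15.9·19.
Cₑ = (416.5 − 302.1) / 0.18 = 635.4 mg/L.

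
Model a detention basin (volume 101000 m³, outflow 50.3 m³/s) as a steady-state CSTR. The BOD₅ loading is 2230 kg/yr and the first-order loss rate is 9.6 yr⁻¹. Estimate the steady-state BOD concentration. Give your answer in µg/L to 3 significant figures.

Outflow Q = 50.3 m³/s × 3.156e+07 s/yr = 1.587e+09 m³/yr.
Steady-state CSTR mass balance: W = Q·C + k·V·C, so C = W/(Q + kV).
Q + kV = 1.587e+09 + 9.6·101000 = 1.588e+09 m³/yr.
C = 2230/1.588e+09 = 1.404e-06 kg/m³ = 0.001404 mg/L = 1.404 µg/L.

1.40 µg/L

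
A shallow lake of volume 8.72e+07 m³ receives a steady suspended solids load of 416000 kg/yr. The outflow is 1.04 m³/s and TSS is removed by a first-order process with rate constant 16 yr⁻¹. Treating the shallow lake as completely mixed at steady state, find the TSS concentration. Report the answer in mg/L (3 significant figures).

0.291 mg/L

Outflow Q = 1.04 m³/s × 3.156e+07 s/yr = 3.282e+07 m³/yr.
Steady-state CSTR mass balance: W = Q·C + k·V·C, so C = W/(Q + kV).
Q + kV = 3.282e+07 + 16·8.72e+07 = 1.428e+09 m³/yr.
C = 416000/1.428e+09 = 0.0002913 kg/m³ = 0.2913 mg/L.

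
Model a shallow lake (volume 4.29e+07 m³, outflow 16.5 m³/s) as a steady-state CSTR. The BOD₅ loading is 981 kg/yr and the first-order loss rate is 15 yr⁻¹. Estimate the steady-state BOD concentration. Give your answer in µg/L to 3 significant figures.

Outflow Q = 16.5 m³/s × 3.156e+07 s/yr = 5.207e+08 m³/yr.
Steady-state CSTR mass balance: W = Q·C + k·V·C, so C = W/(Q + kV).
Q + kV = 5.207e+08 + 15·4.29e+07 = 1.164e+09 m³/yr.
C = 981/1.164e+09 = 8.426e-07 kg/m³ = 0.0008426 mg/L = 0.8426 µg/L.

0.843 µg/L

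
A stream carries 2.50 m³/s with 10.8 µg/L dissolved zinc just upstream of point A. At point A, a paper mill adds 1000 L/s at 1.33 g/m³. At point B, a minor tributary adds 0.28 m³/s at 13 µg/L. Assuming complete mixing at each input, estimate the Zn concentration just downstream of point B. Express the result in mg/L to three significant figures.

10.8 µg/L = 0.0108 mg/L.
1000 L/s = 1 m³/s.
After input A: C = (2.5·0.0108 + 1·1.33) / 3.5 = 0.3877 mg/L.
13 µg/L = 0.013 mg/L.
After input B: C = (3.5·0.3877 + 0.28·0.013) / 3.78 = 0.36 mg/L.

0.360 mg/L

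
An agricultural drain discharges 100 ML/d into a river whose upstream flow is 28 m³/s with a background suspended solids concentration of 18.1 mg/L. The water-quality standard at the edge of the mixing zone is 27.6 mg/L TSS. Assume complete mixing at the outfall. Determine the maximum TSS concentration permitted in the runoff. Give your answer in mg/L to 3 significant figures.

100 ML/d = 1.157 m³/s.
Mass balance: 27.6·29.16 = 1.157·Cₑ + 28·18.1.
Cₑ = (804.7 − 506.8) / 1.157 = 257.4 mg/L.

257 mg/L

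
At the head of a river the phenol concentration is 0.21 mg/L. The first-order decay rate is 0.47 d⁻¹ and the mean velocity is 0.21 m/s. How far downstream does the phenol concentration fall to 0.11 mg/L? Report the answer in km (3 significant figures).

From C = C₀·e^(−kt), t = ln(C₀/C)/k = ln(0.21/0.11)/0.47 = 0.6466/0.47 = 1.376 d.
Distance = v·t = 0.21 m/s × 1.189e+05 s = 2.496e+04 m = 24.96 km.

25.0 km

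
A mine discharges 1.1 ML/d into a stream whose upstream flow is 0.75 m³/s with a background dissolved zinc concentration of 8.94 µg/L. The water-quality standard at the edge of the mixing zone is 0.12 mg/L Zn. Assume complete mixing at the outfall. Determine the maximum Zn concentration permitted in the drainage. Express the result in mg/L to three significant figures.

1.1 ML/d = 0.01273 m³/s.
8.94 µg/L = 0.00894 mg/L.
Mass balance: 0.12·0.7627 = 0.01273·Cₑ + 0.75·0.00894.
Cₑ = (0.09153 − 0.006705) / 0.01273 = 6.662 mg/L.

6.66 mg/L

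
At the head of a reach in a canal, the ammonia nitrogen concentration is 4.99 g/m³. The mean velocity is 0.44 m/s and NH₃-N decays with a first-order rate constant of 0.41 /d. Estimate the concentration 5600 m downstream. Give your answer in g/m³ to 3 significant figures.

Travel time t = 5600 m / 0.44 m/s = 5600/0.44 = 1.273e+04 s = 0.1473 d.
First-order decay: C = 4.99·exp(−0.41·0.1473) = 4.99·0.9414 = 4.698 g/m³.

4.70 g/m³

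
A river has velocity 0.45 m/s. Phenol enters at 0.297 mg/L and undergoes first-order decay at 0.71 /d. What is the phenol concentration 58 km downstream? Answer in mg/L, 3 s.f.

Travel time t = 58 km / 0.45 m/s = 5.8e+04/0.45 = 1.289e+05 s = 1.492 d.
First-order decay: C = 0.297·exp(−0.71·1.492) = 0.297·0.3467 = 0.103 mg/L.

0.103 mg/L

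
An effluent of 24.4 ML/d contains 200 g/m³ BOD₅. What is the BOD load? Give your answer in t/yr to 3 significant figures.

24.4 ML/d = 0.2824 m³/s.
Mass flux = Q·C = 0.2824 m³/s × 200 g/m³ = 56.48 g/s.
= 56.48 g/s × 31.56 = 1782 t/yr.

1780 t/yr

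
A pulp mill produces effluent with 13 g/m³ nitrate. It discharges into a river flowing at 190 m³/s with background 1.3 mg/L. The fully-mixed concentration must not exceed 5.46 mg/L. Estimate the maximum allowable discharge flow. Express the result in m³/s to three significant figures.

105 m³/s

Mass balance at complete mixing: C_std·(Q_w + Q_r) = Q_w·C_e + Q_r·C_b.
Rearranging, Q_w = Q_r·(C_std − C_b)/(C_e − C_std) = 190·(5.46 − 1.3) / (13 − 5.46) = 104.8 m³/s.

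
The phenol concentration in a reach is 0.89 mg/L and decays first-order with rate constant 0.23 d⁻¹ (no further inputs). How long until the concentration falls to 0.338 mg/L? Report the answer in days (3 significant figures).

4.21 d

t = ln(C₀/C)/k = ln(0.89/0.338)/0.23 = 0.9682/0.23 = 4.209 d.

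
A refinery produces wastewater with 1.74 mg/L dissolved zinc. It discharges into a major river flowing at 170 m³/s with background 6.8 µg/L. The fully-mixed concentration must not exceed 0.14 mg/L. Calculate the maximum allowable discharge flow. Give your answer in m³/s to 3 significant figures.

14.2 m³/s

6.8 µg/L = 0.0068 mg/L.
Mass balance at complete mixing: C_std·(Q_w + Q_r) = Q_w·C_e + Q_r·C_b.
Rearranging, Q_w = Q_r·(C_std − C_b)/(C_e − C_std) = 170·(0.14 − 0.0068) / (1.74 − 0.14) = 14.15 m³/s.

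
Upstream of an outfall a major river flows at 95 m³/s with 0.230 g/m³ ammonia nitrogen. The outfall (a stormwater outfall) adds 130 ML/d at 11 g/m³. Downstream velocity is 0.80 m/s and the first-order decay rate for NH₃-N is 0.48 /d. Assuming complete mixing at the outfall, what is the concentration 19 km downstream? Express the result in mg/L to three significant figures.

0.349 mg/L

130 ML/d = 1.505 m³/s.
After complete mixing, C₀ = (1.505·11 + 95·0.23) / 96.5 = 0.3979 mg/L.
Travel time t = 1.9e+04 m / 0.80 m/s = 2.375e+04 s = 0.2749 d.
C = 0.3979·exp(−0.48·0.2749) = 0.3979·0.8764 = 0.3487 mg/L.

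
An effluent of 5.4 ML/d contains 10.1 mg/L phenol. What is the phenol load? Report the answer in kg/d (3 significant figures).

54.5 kg/d

5.4 ML/d = 0.0625 m³/s.
Mass flux = Q·C = 0.0625 m³/s × 10.1 g/m³ = 0.6312 g/s.
= 0.6312 g/s × 86.4 = 54.54 kg/d.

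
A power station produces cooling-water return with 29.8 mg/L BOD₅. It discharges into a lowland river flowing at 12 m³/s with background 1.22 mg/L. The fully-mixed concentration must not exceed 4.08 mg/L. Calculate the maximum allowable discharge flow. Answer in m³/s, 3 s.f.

1.33 m³/s

Mass balance at complete mixing: C_std·(Q_w + Q_r) = Q_w·C_e + Q_r·C_b.
Rearranging, Q_w = Q_r·(C_std − C_b)/(C_e − C_std) = 12·(4.08 − 1.22) / (29.8 − 4.08) = 1.334 m³/s.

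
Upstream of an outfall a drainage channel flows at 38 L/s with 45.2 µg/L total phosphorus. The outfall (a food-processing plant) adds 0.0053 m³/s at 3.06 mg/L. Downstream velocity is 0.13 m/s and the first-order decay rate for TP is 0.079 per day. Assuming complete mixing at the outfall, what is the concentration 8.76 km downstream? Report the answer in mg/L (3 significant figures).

0.389 mg/L

38 L/s = 0.038 m³/s.
45.2 µg/L = 0.0452 mg/L.
After complete mixing, C₀ = (0.0053·3.06 + 0.038·0.0452) / 0.0433 = 0.4142 mg/L.
Travel time t = 8760 m / 0.13 m/s = 6.738e+04 s = 0.7799 d.
C = 0.4142·exp(−0.079·0.7799) = 0.4142·0.9402 = 0.3895 mg/L.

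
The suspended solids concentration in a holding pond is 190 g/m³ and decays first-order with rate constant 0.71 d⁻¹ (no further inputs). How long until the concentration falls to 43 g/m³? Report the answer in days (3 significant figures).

t = ln(C₀/C)/k = ln(190/43)/0.71 = 1.486/0.71 = 2.093 d.

2.09 d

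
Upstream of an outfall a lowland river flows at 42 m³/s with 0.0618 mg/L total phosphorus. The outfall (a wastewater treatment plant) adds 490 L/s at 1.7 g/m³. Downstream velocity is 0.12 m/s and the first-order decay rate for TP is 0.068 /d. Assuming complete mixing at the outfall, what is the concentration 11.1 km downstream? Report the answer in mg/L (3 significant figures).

490 L/s = 0.49 m³/s.
After complete mixing, C₀ = (0.49·1.7 + 42·0.0618) / 42.49 = 0.08069 mg/L.
Travel time t = 1.11e+04 m / 0.12 m/s = 9.25e+04 s = 1.071 d.
C = 0.08069·exp(−0.068·1.071) = 0.08069·0.9298 = 0.07503 mg/L.

0.0750 mg/L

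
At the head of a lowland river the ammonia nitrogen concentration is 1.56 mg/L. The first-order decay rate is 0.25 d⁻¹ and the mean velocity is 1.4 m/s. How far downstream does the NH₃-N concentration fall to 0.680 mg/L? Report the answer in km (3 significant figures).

From C = C₀·e^(−kt), t = ln(C₀/C)/k = ln(1.56/0.680)/0.25 = 0.8303/0.25 = 3.321 d.
Distance = v·t = 1.4 m/s × 2.87e+05 s = 4.018e+05 m = 401.8 km.

402 km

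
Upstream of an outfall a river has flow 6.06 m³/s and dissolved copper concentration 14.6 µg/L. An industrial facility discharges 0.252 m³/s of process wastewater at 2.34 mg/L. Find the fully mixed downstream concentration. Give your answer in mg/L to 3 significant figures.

0.107 mg/L

14.6 µg/L = 0.0146 mg/L.
Conservation of mass across the mixing zone: C = (0.252·2.34 + 6.06·0.0146) / (0.252 + 6.06) = 0.6782/6.312 = 0.1074 mg/L.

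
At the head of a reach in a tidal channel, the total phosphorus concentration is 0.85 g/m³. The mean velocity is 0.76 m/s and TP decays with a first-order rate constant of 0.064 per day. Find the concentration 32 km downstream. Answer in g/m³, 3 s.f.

0.824 g/m³

Travel time t = 32 km / 0.76 m/s = 3.2e+04/0.76 = 4.211e+04 s = 0.4873 d.
First-order decay: C = 0.85·exp(−0.064·0.4873) = 0.85·0.9693 = 0.8239 g/m³.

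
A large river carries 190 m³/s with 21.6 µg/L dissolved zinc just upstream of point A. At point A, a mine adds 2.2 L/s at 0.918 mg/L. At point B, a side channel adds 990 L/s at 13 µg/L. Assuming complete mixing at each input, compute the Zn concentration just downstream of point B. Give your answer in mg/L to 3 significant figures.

0.0216 mg/L

21.6 µg/L = 0.0216 mg/L.
2.2 L/s = 0.0022 m³/s.
After input A: C = (190·0.0216 + 0.0022·0.918) / 190 = 0.02161 mg/L.
990 L/s = 0.99 m³/s.
13 µg/L = 0.013 mg/L.
After input B: C = (190·0.02161 + 0.99·0.013) / 191 = 0.02157 mg/L.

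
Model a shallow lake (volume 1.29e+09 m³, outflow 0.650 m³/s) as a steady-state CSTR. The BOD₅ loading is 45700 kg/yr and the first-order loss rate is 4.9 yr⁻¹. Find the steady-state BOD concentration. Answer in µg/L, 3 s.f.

Outflow Q = 0.650 m³/s × 3.156e+07 s/yr = 2.051e+07 m³/yr.
Steady-state CSTR mass balance: W = Q·C + k·V·C, so C = W/(Q + kV).
Q + kV = 2.051e+07 + 4.9·1.29e+09 = 6.342e+09 m³/yr.
C = 45700/6.342e+09 = 7.206e-06 kg/m³ = 0.007206 mg/L = 7.206 µg/L.

7.21 µg/L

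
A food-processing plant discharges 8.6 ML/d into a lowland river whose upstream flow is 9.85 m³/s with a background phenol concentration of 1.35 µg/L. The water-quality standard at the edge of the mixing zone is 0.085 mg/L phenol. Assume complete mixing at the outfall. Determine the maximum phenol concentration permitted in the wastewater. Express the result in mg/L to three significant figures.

8.6 ML/d = 0.09954 m³/s.
1.35 µg/L = 0.00135 mg/L.
Mass balance: 0.085·9.95 = 0.09954·Cₑ + 9.85·0.00135.
Cₑ = (0.8457 − 0.0133) / 0.09954 = 8.363 mg/L.

8.36 mg/L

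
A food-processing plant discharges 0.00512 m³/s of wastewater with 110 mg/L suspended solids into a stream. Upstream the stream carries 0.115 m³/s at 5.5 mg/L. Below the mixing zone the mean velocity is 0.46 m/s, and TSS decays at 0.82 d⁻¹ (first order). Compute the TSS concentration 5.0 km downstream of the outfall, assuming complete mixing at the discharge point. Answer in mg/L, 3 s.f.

After complete mixing, C₀ = (0.00512·110 + 0.115·5.5) / 0.1201 = 9.954 mg/L.
Travel time t = 5000 m / 0.46 m/s = 1.087e+04 s = 0.1258 d.
C = 9.954·exp(−0.82·0.1258) = 9.954·0.902 = 8.979 mg/L.

8.98 mg/L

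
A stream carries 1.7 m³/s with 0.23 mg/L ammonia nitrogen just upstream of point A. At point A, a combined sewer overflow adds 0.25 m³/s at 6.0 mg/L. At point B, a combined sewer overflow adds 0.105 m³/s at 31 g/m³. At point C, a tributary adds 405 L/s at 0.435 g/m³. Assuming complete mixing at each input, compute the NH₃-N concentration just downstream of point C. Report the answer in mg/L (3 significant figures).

After input A: C = (1.7·0.23 + 0.25·6) / 1.95 = 0.9697 mg/L.
After input B: C = (1.95·0.9697 + 0.105·31) / 2.055 = 2.504 mg/L.
405 L/s = 0.405 m³/s.
After input C: C = (2.055·2.504 + 0.405·0.435) / 2.46 = 2.163 mg/L.

2.16 mg/L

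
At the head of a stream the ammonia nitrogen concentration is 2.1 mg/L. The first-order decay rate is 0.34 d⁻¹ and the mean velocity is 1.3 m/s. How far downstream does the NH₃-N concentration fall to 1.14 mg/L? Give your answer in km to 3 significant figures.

From C = C₀·e^(−kt), t = ln(C₀/C)/k = ln(2.1/1.14)/0.34 = 0.6109/0.34 = 1.797 d.
Distance = v·t = 1.3 m/s × 1.552e+05 s = 2.018e+05 m = 201.8 km.

202 km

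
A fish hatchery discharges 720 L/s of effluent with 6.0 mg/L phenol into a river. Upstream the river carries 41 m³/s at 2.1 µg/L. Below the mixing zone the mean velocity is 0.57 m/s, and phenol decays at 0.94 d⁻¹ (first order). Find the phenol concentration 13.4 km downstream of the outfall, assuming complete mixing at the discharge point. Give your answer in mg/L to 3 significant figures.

720 L/s = 0.72 m³/s.
2.1 µg/L = 0.0021 mg/L.
After complete mixing, C₀ = (0.72·6 + 41·0.0021) / 41.72 = 0.1056 mg/L.
Travel time t = 1.34e+04 m / 0.57 m/s = 2.351e+04 s = 0.2721 d.
C = 0.1056·exp(−0.94·0.2721) = 0.1056·0.7743 = 0.08178 mg/L.

0.0818 mg/L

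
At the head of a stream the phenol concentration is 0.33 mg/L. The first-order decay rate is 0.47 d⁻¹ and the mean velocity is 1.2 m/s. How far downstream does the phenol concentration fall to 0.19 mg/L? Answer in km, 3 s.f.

122 km

From C = C₀·e^(−kt), t = ln(C₀/C)/k = ln(0.33/0.19)/0.47 = 0.5521/0.47 = 1.175 d.
Distance = v·t = 1.2 m/s × 1.015e+05 s = 1.218e+05 m = 121.8 km.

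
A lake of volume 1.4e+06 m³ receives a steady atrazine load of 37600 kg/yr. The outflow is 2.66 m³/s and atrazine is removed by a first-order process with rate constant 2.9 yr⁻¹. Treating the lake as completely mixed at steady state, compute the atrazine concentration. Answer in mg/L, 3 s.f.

0.427 mg/L

Outflow Q = 2.66 m³/s × 3.156e+07 s/yr = 8.394e+07 m³/yr.
Steady-state CSTR mass balance: W = Q·C + k·V·C, so C = W/(Q + kV).
Q + kV = 8.394e+07 + 2.9·1.4e+06 = 8.8e+07 m³/yr.
C = 37600/8.8e+07 = 0.0004273 kg/m³ = 0.4273 mg/L.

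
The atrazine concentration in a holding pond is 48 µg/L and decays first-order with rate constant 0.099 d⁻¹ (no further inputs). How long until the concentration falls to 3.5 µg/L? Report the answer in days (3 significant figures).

t = ln(C₀/C)/k = ln(48/3.5)/0.099 = 2.618/0.099 = 26.45 d.

26.4 d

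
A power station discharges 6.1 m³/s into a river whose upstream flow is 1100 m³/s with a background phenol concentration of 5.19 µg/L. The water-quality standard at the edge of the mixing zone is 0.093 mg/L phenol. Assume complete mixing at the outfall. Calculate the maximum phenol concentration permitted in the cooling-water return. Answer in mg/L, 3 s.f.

5.19 µg/L = 0.00519 mg/L.
Mass balance: 0.093·1106 = 6.1·Cₑ + 1100·0.00519.
Cₑ = (102.9 − 5.709) / 6.1 = 15.93 mg/L.

15.9 mg/L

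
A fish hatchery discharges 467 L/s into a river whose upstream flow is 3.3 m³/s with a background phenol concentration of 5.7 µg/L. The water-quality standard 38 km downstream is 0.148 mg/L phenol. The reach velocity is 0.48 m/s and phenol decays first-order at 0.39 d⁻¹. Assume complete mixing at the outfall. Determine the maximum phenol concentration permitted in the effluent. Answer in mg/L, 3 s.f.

1.67 mg/L

467 L/s = 0.467 m³/s.
5.7 µg/L = 0.0057 mg/L.
Travel time to the compliance point: t = 3.8e+04/0.48 = 7.917e+04 s = 0.9163 d; decay factor exp(−0.39·0.9163) = 0.6995.
So the concentration just after mixing may be at most 0.148/0.6995 = 0.2116 mg/L.
Mass balance: 0.2116·3.767 = 0.467·Cₑ + 3.3·0.0057.
Cₑ = (0.797 − 0.01881) / 0.467 = 1.666 mg/L.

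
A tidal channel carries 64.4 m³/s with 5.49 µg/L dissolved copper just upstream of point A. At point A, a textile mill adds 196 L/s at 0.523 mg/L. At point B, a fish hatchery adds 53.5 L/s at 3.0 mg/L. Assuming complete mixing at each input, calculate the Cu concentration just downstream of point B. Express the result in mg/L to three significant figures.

0.00954 mg/L

5.49 µg/L = 0.00549 mg/L.
196 L/s = 0.196 m³/s.
After input A: C = (64.4·0.00549 + 0.196·0.523) / 64.6 = 0.00706 mg/L.
53.5 L/s = 0.0535 m³/s.
After input B: C = (64.6·0.00706 + 0.0535·3) / 64.65 = 0.009537 mg/L.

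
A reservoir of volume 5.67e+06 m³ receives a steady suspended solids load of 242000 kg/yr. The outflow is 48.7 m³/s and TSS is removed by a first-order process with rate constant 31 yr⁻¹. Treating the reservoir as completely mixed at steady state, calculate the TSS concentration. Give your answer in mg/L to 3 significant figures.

Outflow Q = 48.7 m³/s × 3.156e+07 s/yr = 1.537e+09 m³/yr.
Steady-state CSTR mass balance: W = Q·C + k·V·C, so C = W/(Q + kV).
Q + kV = 1.537e+09 + 31·5.67e+06 = 1.713e+09 m³/yr.
C = 242000/1.713e+09 = 0.0001413 kg/m³ = 0.1413 mg/L.

0.141 mg/L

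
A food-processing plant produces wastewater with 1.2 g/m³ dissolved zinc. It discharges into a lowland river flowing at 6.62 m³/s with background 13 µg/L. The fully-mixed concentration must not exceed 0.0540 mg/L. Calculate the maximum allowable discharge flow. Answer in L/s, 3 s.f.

237 L/s

13 µg/L = 0.013 mg/L.
Mass balance at complete mixing: C_std·(Q_w + Q_r) = Q_w·C_e + Q_r·C_b.
Rearranging, Q_w = Q_r·(C_std − C_b)/(C_e − C_std) = 6.62·(0.054 − 0.013) / (1.2 − 0.054) = 0.2368 m³/s.
= 236.8 L/s.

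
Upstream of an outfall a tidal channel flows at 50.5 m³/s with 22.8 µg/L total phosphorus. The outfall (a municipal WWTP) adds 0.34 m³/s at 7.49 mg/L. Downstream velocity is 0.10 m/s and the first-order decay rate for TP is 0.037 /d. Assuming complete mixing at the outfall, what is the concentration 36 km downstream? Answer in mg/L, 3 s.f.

22.8 µg/L = 0.0228 mg/L.
After complete mixing, C₀ = (0.34·7.49 + 50.5·0.0228) / 50.84 = 0.07274 mg/L.
Travel time t = 3.6e+04 m / 0.10 m/s = 3.6e+05 s = 4.167 d.
C = 0.07274·exp(−0.037·4.167) = 0.07274·0.8571 = 0.06235 mg/L.

0.0623 mg/L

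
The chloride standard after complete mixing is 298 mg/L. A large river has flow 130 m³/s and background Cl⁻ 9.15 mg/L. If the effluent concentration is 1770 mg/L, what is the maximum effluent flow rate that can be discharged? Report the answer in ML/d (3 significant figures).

2200 ML/d

Mass balance at complete mixing: C_std·(Q_w + Q_r) = Q_w·C_e + Q_r·C_b.
Rearranging, Q_w = Q_r·(C_std − C_b)/(C_e − C_std) = 130·(298 − 9.15) / (1770 − 298) = 25.51 m³/s.
= 2204 ML/d.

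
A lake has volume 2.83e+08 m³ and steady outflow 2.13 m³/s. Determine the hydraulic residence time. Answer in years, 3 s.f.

4.21 yr

Q = 2.13 m³/s × 3.156e+07 s/yr = 6.722e+07 m³/yr.
Hydraulic residence time τ = V/Q = 2.83e+08/6.722e+07 = 4.21 yr.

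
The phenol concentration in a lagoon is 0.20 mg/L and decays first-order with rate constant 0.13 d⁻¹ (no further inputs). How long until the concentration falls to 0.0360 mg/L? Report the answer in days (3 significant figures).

13.2 d

t = ln(C₀/C)/k = ln(0.20/0.0360)/0.13 = 1.715/0.13 = 13.19 d.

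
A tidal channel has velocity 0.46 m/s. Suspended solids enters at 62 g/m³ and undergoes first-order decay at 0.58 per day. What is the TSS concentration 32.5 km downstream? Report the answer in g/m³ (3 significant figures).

38.6 g/m³

Travel time t = 32.5 km / 0.46 m/s = 3.25e+04/0.46 = 7.065e+04 s = 0.8177 d.
First-order decay: C = 62·exp(−0.58·0.8177) = 62·0.6223 = 38.58 g/m³.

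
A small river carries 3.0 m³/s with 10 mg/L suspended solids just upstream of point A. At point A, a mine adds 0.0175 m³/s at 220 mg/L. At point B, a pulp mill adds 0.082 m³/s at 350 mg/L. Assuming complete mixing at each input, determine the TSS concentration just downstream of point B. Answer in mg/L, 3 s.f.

20.2 mg/L

After input A: C = (3·10 + 0.0175·220) / 3.018 = 11.22 mg/L.
After input B: C = (3.018·11.22 + 0.082·350) / 3.099 = 20.18 mg/L.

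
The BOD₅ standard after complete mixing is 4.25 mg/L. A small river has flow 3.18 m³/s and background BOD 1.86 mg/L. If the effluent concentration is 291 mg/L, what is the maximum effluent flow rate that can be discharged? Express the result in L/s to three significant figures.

26.5 L/s

Mass balance at complete mixing: C_std·(Q_w + Q_r) = Q_w·C_e + Q_r·C_b.
Rearranging, Q_w = Q_r·(C_std − C_b)/(C_e − C_std) = 3.18·(4.25 − 1.86) / (291 − 4.25) = 0.0265 m³/s.
= 26.5 L/s.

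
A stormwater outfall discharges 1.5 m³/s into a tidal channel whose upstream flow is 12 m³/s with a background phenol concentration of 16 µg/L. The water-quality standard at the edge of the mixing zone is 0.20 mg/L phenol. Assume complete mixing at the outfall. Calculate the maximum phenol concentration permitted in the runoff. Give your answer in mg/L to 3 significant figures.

1.67 mg/L

16 µg/L = 0.016 mg/L.
Mass balance: 0.2·13.5 = 1.5·Cₑ + 12·0.016.
Cₑ = (2.7 − 0.192) / 1.5 = 1.672 mg/L.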